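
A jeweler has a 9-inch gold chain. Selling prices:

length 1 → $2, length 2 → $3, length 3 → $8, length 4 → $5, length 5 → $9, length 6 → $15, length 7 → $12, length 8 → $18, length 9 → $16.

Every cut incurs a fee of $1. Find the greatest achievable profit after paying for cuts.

Let r[k] be the best obtainable value from length k. For each k, try every first piece i and keep the best of price[i] + r[k−i] minus the 1 cut fee when i<k.
r[1] = 2
r[2] = 3  (first piece 1, then r[1]=2)
r[3] = 8
r[4] = 9  (first piece 1, then r[3]=8)
r[5] = 10  (first piece 1, then r[4]=9)
r[6] = 15  (first piece 3, then r[3]=8)
r[7] = 16  (first piece 1, then r[6]=15)
r[8] = 18
r[9] = 22  (first piece 3, then r[6]=15)
One optimal plan: pieces 3 + 3 + 3 (2 cuts) → $24 − $2 = $22.

22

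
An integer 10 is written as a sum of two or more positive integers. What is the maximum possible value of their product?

Fill m[k] for k=2..10: at each k try every first piece i and multiply by the better of (k−i) uncut or m[k−i].
m[2] = 1*max(1,0) = 1*1 = 1
m[3] = max(1*2, 2*1) = 2
m[4] = max(1*3, 2*2, 3*1) = 4
m[5] = max(1*4, 2*3, 3*2, 4*1) = 6
m[6] = max(1*6, 2*4, 3*3, 4*2, 5*1) = 9
m[7] = max(1*9, 2*6, 3*4, 4*3, 5*2, 6*1) = 12
m[8] = max(1*12, 2*9, 3*6, …, 6*2, 7*1) = 18
m[9] = max(1*18, 2*12, 3*9, …, 7*2, 8*1) = 27
m[10] = max(1*27, 2*18, 3*12, …, 8*2, 9*1) = 36
One optimal split: 3 + 3 + 2 + 2; product 3*3*2*2 = 36.

36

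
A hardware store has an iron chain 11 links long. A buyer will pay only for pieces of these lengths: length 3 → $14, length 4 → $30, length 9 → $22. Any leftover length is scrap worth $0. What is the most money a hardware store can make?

74

Consider every possible first cut. best[k] is the best of p[i]+best[k−i] over all sellable i≤k.
best[1] = 0
best[2] = 0
best[3] = 14
best[4] = 30
best[5] = 30
best[6] = 30
best[7] = 44  (first piece 3, then best[4]=30)
best[8] = 60  (first piece 4, then best[4]=30)
best[9] = 60
best[10] = 60
best[11] = 74  (first piece 3, then best[8]=60)
One optimal cutting: 4 + 4 + 3 → $74.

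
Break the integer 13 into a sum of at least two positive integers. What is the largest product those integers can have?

Fill prod[k] for k=2..13: at each k try every first piece i and multiply by the better of (k−i) uncut or prod[k−i].
prod[2] = 1*max(1,0) = 1*1 = 1
prod[3] = 1*max(2,1) = 1*2 = 2
prod[4] = 2*max(2,1) = 2*2 = 4
prod[5] = 2*max(3,2) = 2*3 = 6
prod[6] = 3*max(3,2) = 3*3 = 9
prod[7] = 2*max(5,6) = 2*6 = 12
prod[8] = 2*max(6,9) = 2*9 = 18
prod[9] = 3*max(6,9) = 3*9 = 27
prod[10] = 2*max(8,18) = 2*18 = 36
prod[11] = 2*max(9,27) = 2*27 = 54
prod[12] = 3*max(9,27) = 3*27 = 81
prod[13] = 2*max(11,54) = 2*54 = 108
One optimal split: 3 + 3 + 3 + 2 + 2; product 3*3*3*2*2 = 108.

108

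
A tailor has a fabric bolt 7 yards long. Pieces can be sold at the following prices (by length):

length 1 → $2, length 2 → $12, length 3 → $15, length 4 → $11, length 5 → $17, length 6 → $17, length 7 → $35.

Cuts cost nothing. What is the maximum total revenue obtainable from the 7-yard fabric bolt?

Consider every possible first cut. R[k] is the best of p[i]+R[k−i] over all sellable i≤k.
R[1] = 2
R[2] = 12
R[3] = 15
R[4] = 24  (first piece 2, then R[2]=12)
R[5] = 27  (first piece 2, then R[3]=15)
R[6] = 36  (first piece 2, then R[4]=24)
R[7] = 39  (first piece 2, then R[5]=27)
One optimal cutting: 3 + 2 + 2 → $15 + $12 + $12 = $39.

39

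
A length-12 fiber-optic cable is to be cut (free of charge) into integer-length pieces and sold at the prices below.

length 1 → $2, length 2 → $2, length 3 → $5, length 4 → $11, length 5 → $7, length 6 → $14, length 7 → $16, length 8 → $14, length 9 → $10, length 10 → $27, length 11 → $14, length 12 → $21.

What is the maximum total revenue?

Let best[k] be the best obtainable value from length k. For each k, try every first piece i and keep the best of price[i] + best[k−i].
best[1] = 2
best[2] = max(2+2, 2+0) = 4
best[3] = max(2+4, 2+2, 5+0) = 6
best[4] = max(2+6, 2+4, 5+2, 11+0) = 11
best[5] = max(2+11, 2+6, 5+4, 11+2, 7+0) = 13
best[6] = max(2+13, 2+11, 5+6, 11+4, 7+2, 14+0) = 15
best[7] = max(2+15, 2+13, 5+11, …, 14+2, 16+0) = 17
best[8] = max(2+17, 2+15, 5+13, …, 16+2, 14+0) = 22
best[9] = max(2+22, 2+17, 5+15, …, 14+2, 10+0) = 24
best[10] = max(2+24, 2+22, 5+17, …, 10+2, 27+0) = 27
best[11] = max(2+27, 2+24, 5+22, …, 27+2, 14+0) = 29
best[12] = max(2+29, 2+27, 5+24, …, 14+2, 21+0) = 33
One optimal cutting: 4 + 4 + 4 → $11 + $11 + $11 = $33.

33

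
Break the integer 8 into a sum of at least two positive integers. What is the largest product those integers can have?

18

Fill m[k] for k=2..8: at each k try every first piece i and multiply by the better of (k−i) uncut or m[k−i].
m[2] = 1·max(1,0) = 1·1 = 1
m[3] = max(1·2, 2·1) = 2
m[4] = max(1·3, 2·2, 3·1) = 4
m[5] = max(1·4, 2·3, 3·2, 4·1) = 6
m[6] = max(1·6, 2·4, 3·3, 4·2, 5·1) = 9
m[7] = max(1·9, 2·6, 3·4, 4·3, 5·2, 6·1) = 12
m[8] = max(1·12, 2·9, 3·6, …, 6·2, 7·1) = 18
One optimal split: 3 + 3 + 2; product 3·3·2 = 18.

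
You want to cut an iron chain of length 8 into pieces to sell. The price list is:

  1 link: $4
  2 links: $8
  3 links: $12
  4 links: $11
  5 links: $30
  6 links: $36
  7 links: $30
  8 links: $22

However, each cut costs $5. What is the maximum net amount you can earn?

39

Build r[k] bottom-up: r[k] = max over allowed piece i of (p[i] + r[k−i]) − 5 per cut.
r[1] = 4
r[2] = max(4+4-5, 8+0) = 8
r[3] = max(4+8-5, 8+4-5, 12+0) = 12
r[4] = max(4+12-5, 8+8-5, 12+4-5, 11+0) = 11
r[5] = max(4+11-5, 8+12-5, 12+8-5, 11+4-5, 30+0) = 30
r[6] = max(4+30-5, 8+11-5, 12+12-5, 11+8-5, 30+4-5, 36+0) = 36
r[7] = max(4+36-5, 8+30-5, 12+11-5, …, 36+4-5, 30+0) = 35
r[8] = max(4+35-5, 8+36-5, 12+30-5, …, 30+4-5, 22+0) = 39
One optimal plan: pieces 6 + 2 (1 cut) → $44 − $5 = $39.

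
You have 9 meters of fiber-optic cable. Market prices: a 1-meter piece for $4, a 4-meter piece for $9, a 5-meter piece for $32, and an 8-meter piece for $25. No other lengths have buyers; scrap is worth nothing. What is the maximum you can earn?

48

Consider every possible first cut. r[k] is the best of p[i]+r[k−i] over all sellable i≤k.
r[1] = 4
r[2] = 8  (first piece 1, then r[1]=4)
r[3] = 12  (first piece 1, then r[2]=8)
r[4] = 16  (first piece 1, then r[3]=12)
r[5] = 32
r[6] = 36  (first piece 1, then r[5]=32)
r[7] = 40  (first piece 1, then r[6]=36)
r[8] = 44  (first piece 1, then r[7]=40)
r[9] = 48  (first piece 1, then r[8]=44)
One optimal cutting: 5 + 1 + 1 + 1 + 1 → $48.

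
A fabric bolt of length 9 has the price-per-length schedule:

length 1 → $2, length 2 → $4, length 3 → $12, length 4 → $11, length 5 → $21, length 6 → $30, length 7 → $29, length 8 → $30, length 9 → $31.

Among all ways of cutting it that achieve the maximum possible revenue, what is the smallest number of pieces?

Build r[k] bottom-up: r[k] = max over allowed piece i of (p[i] + r[k−i]).
r[1] = 2
r[2] = 4  (first piece 1, then r[1]=2)
r[3] = 12
r[4] = 14  (first piece 1, then r[3]=12)
r[5] = 21
r[6] = 30
r[7] = 32  (first piece 1, then r[6]=30)
r[8] = 34  (first piece 1, then r[7]=32)
r[9] = 42  (first piece 3, then r[6]=30)
Maximum revenue is $42.
Now minimize piece count subject to staying optimal: for each k, pieces[k] = 1 + min over i with p[i]+r[k−i]=r[k] of pieces[k−i].
pieces[6] = 1
pieces[7] = 2
pieces[8] = 2
pieces[9] = 2

2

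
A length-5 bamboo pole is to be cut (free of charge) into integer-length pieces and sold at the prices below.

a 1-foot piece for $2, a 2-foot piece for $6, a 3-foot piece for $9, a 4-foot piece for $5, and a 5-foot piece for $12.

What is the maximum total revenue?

15

Consider every possible first cut. r[k] is the best of p[i]+r[k−i] over all sellable i≤k.
r[1] = 2
r[2] = max(2+2, 6+0) = 6
r[3] = max(2+6, 6+2, 9+0) = 9
r[4] = max(2+9, 6+6, 9+2, 5+0) = 12
r[5] = max(2+12, 6+9, 9+6, 5+2, 12+0) = 15
One optimal cutting: 3 + 2 → $9 + $6 = $15.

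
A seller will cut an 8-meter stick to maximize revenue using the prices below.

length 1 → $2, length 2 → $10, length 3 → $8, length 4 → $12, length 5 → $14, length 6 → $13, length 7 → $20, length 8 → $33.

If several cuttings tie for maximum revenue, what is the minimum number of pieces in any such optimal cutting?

Build r[k] bottom-up: r[k] = max over allowed piece i of (p[i] + r[k−i]).
r[1] = 2
r[2] = 10
r[3] = 12  (first piece 1, then r[2]=10)
r[4] = 20  (first piece 2, then r[2]=10)
r[5] = 22  (first piece 1, then r[4]=20)
r[6] = 30  (first piece 2, then r[4]=20)
r[7] = 32  (first piece 1, then r[6]=30)
r[8] = 40  (first piece 2, then r[6]=30)
Maximum revenue is $40.
Now minimize piece count subject to staying optimal: for each k, pieces[k] = 1 + min over i with p[i]+r[k−i]=r[k] of pieces[k−i].
pieces[5] = 3
pieces[6] = 3
pieces[7] = 4
pieces[8] = 4

4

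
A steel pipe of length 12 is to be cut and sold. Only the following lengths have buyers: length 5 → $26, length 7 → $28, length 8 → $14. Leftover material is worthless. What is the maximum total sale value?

54

Consider every possible first cut. f[k] is the best of p[i]+f[k−i] over all sellable i≤k.
f[1] = 0
f[2] = 0
f[3] = 0
f[4] = 0
f[5] = 26
f[6] = 26
f[7] = 28
f[8] = 28
f[9] = 28
f[10] = 52  (first piece 5, then f[5]=26)
f[11] = 52
f[12] = 54  (first piece 5, then f[7]=28)
One optimal cutting: 7 + 5 → $54.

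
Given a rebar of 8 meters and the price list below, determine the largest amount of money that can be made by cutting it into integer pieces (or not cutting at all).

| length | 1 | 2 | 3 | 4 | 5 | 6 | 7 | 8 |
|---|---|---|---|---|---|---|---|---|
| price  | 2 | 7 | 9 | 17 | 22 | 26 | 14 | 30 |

34

Consider every possible first cut. best[k] is the best of p[i]+best[k−i] over all sellable i≤k.
best[1] = 2
best[2] = max(2+2, 7+0) = 7
best[3] = max(2+7, 7+2, 9+0) = 9
best[4] = max(2+9, 7+7, 9+2, 17+0) = 17
best[5] = max(2+17, 7+9, 9+7, 17+2, 22+0) = 22
best[6] = max(2+22, 7+17, 9+9, 17+7, 22+2, 26+0) = 26
best[7] = max(2+26, 7+22, 9+17, …, 26+2, 14+0) = 29
best[8] = max(2+29, 7+26, 9+22, …, 14+2, 30+0) = 34
One optimal cutting: 4 + 4 → ₹17 + ₹17 = ₹34.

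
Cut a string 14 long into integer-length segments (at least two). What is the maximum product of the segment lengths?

162

Fill g[k] for k=2..14: at each k try every first piece i and multiply by the better of (k−i) uncut or g[k−i].
g[2] = 1·max(1,0) = 1·1 = 1
g[3] = 1·max(2,1) = 1·2 = 2
g[4] = 2·max(2,1) = 2·2 = 4
g[5] = 2·max(3,2) = 2·3 = 6
g[6] = 3·max(3,2) = 3·3 = 9
g[7] = 2·max(5,6) = 2·6 = 12
g[8] = 2·max(6,9) = 2·9 = 18
g[9] = 3·max(6,9) = 3·9 = 27
g[10] = 2·max(8,18) = 2·18 = 36
g[11] = 2·max(9,27) = 2·27 = 54
g[12] = 3·max(9,27) = 3·27 = 81
g[13] = 2·max(11,54) = 2·54 = 108
g[14] = 2·max(12,81) = 2·81 = 162
One optimal split: 3 + 3 + 3 + 3 + 2; product 3·3·3·3·2 = 162.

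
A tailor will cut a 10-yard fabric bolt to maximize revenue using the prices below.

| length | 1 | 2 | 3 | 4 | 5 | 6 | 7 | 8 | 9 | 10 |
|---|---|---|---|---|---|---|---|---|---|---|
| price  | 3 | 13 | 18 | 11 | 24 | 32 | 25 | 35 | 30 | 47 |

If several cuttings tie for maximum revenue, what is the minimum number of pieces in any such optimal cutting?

Let r[k] be the best obtainable value from length k. For each k, try every first piece i and keep the best of price[i] + r[k−i].
r[1] = 3
r[2] = 13
r[3] = 18
r[4] = 26  (first piece 2, then r[2]=13)
r[5] = 31  (first piece 2, then r[3]=18)
r[6] = 39  (first piece 2, then r[4]=26)
r[7] = 44  (first piece 2, then r[5]=31)
r[8] = 52  (first piece 2, then r[6]=39)
r[9] = 57  (first piece 2, then r[7]=44)
r[10] = 65  (first piece 2, then r[8]=52)
Maximum revenue is $65.
Now minimize piece count subject to staying optimal: for each k, pieces[k] = 1 + min over i with p[i]+r[k−i]=r[k] of pieces[k−i].
pieces[7] = 3
pieces[8] = 4
pieces[9] = 4
pieces[10] = 5

5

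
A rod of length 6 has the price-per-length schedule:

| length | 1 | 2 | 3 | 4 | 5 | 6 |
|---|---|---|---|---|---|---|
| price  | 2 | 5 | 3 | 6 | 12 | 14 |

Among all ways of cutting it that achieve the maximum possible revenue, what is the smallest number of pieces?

Consider every possible first cut. r[k] is the best of p[i]+r[k−i] over all sellable i≤k.
r[1] = 2
r[2] = max(2+2, 5+0) = 5
r[3] = max(2+5, 5+2, 3+0) = 7
r[4] = max(2+7, 5+5, 3+2, 6+0) = 10
r[5] = max(2+10, 5+7, 3+5, 6+2, 12+0) = 12
r[6] = max(2+12, 5+10, 3+7, 6+5, 12+2, 14+0) = 15
Maximum revenue is 15.
Now minimize piece count subject to staying optimal: for each k, pieces[k] = 1 + min over i with p[i]+r[k−i]=r[k] of pieces[k−i].
pieces[3] = 2
pieces[4] = 2
pieces[5] = 1
pieces[6] = 3

3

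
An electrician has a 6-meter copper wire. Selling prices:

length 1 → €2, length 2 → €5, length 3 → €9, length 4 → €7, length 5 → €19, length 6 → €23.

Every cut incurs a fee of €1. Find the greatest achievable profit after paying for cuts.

Build r[k] bottom-up: r[k] = max over allowed piece i of (p[i] + r[k−i]) − 1 per cut.
r[1] = 2
r[2] = 5
r[3] = 9
r[4] = 10  (first piece 1, then r[3]=9)
r[5] = 19
r[6] = 23
Best is to make no cuts and sell whole for €23.

23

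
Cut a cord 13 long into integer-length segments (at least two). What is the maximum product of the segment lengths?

108

Let m[k] be the best product for length k (with at least one cut). For each first piece i, the rest contributes max(k−i, m[k−i]).
m[2] = 1*max(1,0) = 1*1 = 1
m[3] = max(1*2, 2*1) = 2
m[4] = max(1*3, 2*2, 3*1) = 4
m[5] = max(1*4, 2*3, 3*2, 4*1) = 6
m[6] = max(1*6, 2*4, 3*3, 4*2, 5*1) = 9
m[7] = max(1*9, 2*6, 3*4, 4*3, 5*2, 6*1) = 12
m[8] = max(1*12, 2*9, 3*6, …, 6*2, 7*1) = 18
m[9] = max(1*18, 2*12, 3*9, …, 7*2, 8*1) = 27
m[10] = max(1*27, 2*18, 3*12, …, 8*2, 9*1) = 36
m[11] = max(1*36, 2*27, 3*18, …, 9*2, 10*1) = 54
m[12] = max(1*54, 2*36, 3*27, …, 10*2, 11*1) = 81
m[13] = max(1*81, 2*54, 3*36, …, 11*2, 12*1) = 108
One optimal split: 3 + 3 + 3 + 2 + 2; product 3*3*3*2*2 = 108.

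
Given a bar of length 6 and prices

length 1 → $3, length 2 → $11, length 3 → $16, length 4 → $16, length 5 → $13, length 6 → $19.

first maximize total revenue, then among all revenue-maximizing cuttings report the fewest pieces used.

Build r[k] bottom-up: r[k] = max over allowed piece i of (p[i] + r[k−i]).
r[1] = 3
r[2] = 11
r[3] = 16
r[4] = 22  (first piece 2, then r[2]=11)
r[5] = 27  (first piece 2, then r[3]=16)
r[6] = 33  (first piece 2, then r[4]=22)
Maximum revenue is $33.
Now minimize piece count subject to staying optimal: for each k, pieces[k] = 1 + min over i with p[i]+r[k−i]=r[k] of pieces[k−i].
pieces[3] = 1
pieces[4] = 2
pieces[5] = 2
pieces[6] = 3

3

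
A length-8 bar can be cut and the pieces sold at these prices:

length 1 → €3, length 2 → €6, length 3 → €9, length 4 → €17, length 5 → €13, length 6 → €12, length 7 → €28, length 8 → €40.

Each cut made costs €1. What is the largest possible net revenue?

Let r[k] be the best obtainable value from length k. For each k, try every first piece i and keep the best of price[i] + r[k−i] minus the 1 cut fee when i<k.
r[1] = 3
r[2] = 6
r[3] = 9
r[4] = 17
r[5] = 19  (first piece 1, then r[4]=17)
r[6] = 22  (first piece 2, then r[4]=17)
r[7] = 28
r[8] = 40
Best is to make no cuts and sell whole for €40.

40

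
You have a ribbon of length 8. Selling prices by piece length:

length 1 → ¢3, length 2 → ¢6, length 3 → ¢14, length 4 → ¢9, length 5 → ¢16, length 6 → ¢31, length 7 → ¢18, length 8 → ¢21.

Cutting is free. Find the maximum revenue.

Build R[k] bottom-up: R[k] = max over allowed piece i of (p[i] + R[k−i]).
R[1] = 3
R[2] = max(3+3, 6+0) = 6
R[3] = max(3+6, 6+3, 14+0) = 14
R[4] = max(3+14, 6+6, 14+3, 9+0) = 17
R[5] = max(3+17, 6+14, 14+6, 9+3, 16+0) = 20
R[6] = max(3+20, 6+17, 14+14, 9+6, 16+3, 31+0) = 31
R[7] = max(3+31, 6+20, 14+17, …, 31+3, 18+0) = 34
R[8] = max(3+34, 6+31, 14+20, …, 18+3, 21+0) = 37
One optimal cutting: 6 + 1 + 1 → ¢31 + ¢3 + ¢3 = ¢37.

37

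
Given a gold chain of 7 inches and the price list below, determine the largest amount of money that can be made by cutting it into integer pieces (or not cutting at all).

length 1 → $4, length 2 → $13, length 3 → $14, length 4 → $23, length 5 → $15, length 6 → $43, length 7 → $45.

47

Let best[k] be the best obtainable value from length k. For each k, try every first piece i and keep the best of price[i] + best[k−i].
best[1] = 4
best[2] = max(4+4, 13+0) = 13
best[3] = max(4+13, 13+4, 14+0) = 17
best[4] = max(4+17, 13+13, 14+4, 23+0) = 26
best[5] = max(4+26, 13+17, 14+13, 23+4, 15+0) = 30
best[6] = max(4+30, 13+26, 14+17, 23+13, 15+4, 43+0) = 43
best[7] = max(4+43, 13+30, 14+26, …, 43+4, 45+0) = 47
One optimal cutting: 6 + 1 → $43 + $4 = $47.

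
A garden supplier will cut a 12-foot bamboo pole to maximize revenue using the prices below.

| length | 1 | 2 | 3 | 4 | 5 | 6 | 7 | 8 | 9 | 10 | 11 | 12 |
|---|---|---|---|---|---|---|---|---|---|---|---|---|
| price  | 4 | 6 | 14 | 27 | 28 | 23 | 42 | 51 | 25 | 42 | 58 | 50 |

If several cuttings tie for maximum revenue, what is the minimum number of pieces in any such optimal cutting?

Let r[k] be the best obtainable value from length k. For each k, try every first piece i and keep the best of price[i] + r[k−i].
r[1] = 4
r[2] = max(4+4, 6+0) = 8
r[3] = max(4+8, 6+4, 14+0) = 14
r[4] = max(4+14, 6+8, 14+4, 27+0) = 27
r[5] = max(4+27, 6+14, 14+8, 27+4, 28+0) = 31
r[6] = max(4+31, 6+27, 14+14, 27+8, 28+4, 23+0) = 35
r[7] = max(4+35, 6+31, 14+27, …, 23+4, 42+0) = 42
r[8] = max(4+42, 6+35, 14+31, …, 42+4, 51+0) = 54
r[9] = max(4+54, 6+42, 14+35, …, 51+4, 25+0) = 58
r[10] = max(4+58, 6+54, 14+42, …, 25+4, 42+0) = 62
r[11] = max(4+62, 6+58, 14+54, …, 42+4, 58+0) = 69
r[12] = max(4+69, 6+62, 14+58, …, 58+4, 50+0) = 81
Maximum revenue is $81.
Now minimize piece count subject to staying optimal: for each k, pieces[k] = 1 + min over i with p[i]+r[k−i]=r[k] of pieces[k−i].
pieces[9] = 3
pieces[10] = 4
pieces[11] = 2
pieces[12] = 3

3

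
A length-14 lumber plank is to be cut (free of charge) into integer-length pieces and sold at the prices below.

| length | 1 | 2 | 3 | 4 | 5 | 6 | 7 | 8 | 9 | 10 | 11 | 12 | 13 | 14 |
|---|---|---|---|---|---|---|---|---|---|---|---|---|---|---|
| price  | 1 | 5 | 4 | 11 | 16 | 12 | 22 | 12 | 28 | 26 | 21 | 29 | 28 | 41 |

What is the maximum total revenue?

44

Build r[k] bottom-up: r[k] = max over allowed piece i of (p[i] + r[k−i]).
r[1] = 1
r[2] = max(1+1, 5+0) = 5
r[3] = max(1+5, 5+1, 4+0) = 6
r[4] = max(1+6, 5+5, 4+1, 11+0) = 11
r[5] = max(1+11, 5+6, 4+5, 11+1, 16+0) = 16
r[6] = max(1+16, 5+11, 4+6, 11+5, 16+1, 12+0) = 17
r[7] = max(1+17, 5+16, 4+11, …, 12+1, 22+0) = 22
r[8] = max(1+22, 5+17, 4+16, …, 22+1, 12+0) = 23
r[9] = max(1+23, 5+22, 4+17, …, 12+1, 28+0) = 28
r[10] = max(1+28, 5+23, 4+22, …, 28+1, 26+0) = 32
r[11] = max(1+32, 5+28, 4+23, …, 26+1, 21+0) = 33
r[12] = max(1+33, 5+32, 4+28, …, 21+1, 29+0) = 38
r[13] = max(1+38, 5+33, 4+32, …, 29+1, 28+0) = 39
r[14] = max(1+39, 5+38, 4+33, …, 28+1, 41+0) = 44
One optimal cutting: 9 + 5 → $28 + $16 = $44.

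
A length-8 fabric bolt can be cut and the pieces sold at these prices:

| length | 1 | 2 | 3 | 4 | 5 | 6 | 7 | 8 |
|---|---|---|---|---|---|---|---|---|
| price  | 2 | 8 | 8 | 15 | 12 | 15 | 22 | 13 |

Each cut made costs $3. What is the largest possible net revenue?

27

Consider every possible first cut. v[k] is the best of p[i]+v[k−i] over all sellable i≤k, charging 3 whenever i<k.
v[1] = 2
v[2] = 8
v[3] = 8
v[4] = 15
v[5] = 14  (first piece 1, then v[4]=15)
v[6] = 20  (first piece 2, then v[4]=15)
v[7] = 22
v[8] = 27  (first piece 4, then v[4]=15)
One optimal plan: pieces 4 + 4 (1 cut) → $30 − $3 = $27.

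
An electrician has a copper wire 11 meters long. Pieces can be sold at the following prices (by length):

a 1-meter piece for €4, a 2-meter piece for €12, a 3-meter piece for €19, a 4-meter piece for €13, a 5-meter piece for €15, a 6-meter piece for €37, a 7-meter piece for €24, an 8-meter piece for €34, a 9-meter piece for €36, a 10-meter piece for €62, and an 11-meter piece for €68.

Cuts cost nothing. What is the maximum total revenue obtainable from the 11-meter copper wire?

Let R[k] be the best obtainable value from length k. For each k, try every first piece i and keep the best of price[i] + R[k−i].
R[1] = 4
R[2] = max(4+4, 12+0) = 12
R[3] = max(4+12, 12+4, 19+0) = 19
R[4] = max(4+19, 12+12, 19+4, 13+0) = 24
R[5] = max(4+24, 12+19, 19+12, 13+4, 15+0) = 31
R[6] = max(4+31, 12+24, 19+19, 13+12, 15+4, 37+0) = 38
R[7] = max(4+38, 12+31, 19+24, …, 37+4, 24+0) = 43
R[8] = max(4+43, 12+38, 19+31, …, 24+4, 34+0) = 50
R[9] = max(4+50, 12+43, 19+38, …, 34+4, 36+0) = 57
R[10] = max(4+57, 12+50, 19+43, …, 36+4, 62+0) = 62
R[11] = max(4+62, 12+57, 19+50, …, 62+4, 68+0) = 69
One optimal cutting: 3 + 3 + 3 + 2 → €19 + €19 + €19 + €12 = €69.

69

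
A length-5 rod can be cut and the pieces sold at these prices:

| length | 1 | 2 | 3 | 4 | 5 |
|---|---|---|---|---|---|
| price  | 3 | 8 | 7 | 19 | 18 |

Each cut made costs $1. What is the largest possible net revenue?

Let r[k] be the best obtainable value from length k. For each k, try every first piece i and keep the best of price[i] + r[k−i] minus the 1 cut fee when i<k.
r[1] = 3
r[2] = 8
r[3] = 10  (first piece 1, then r[2]=8)
r[4] = 19
r[5] = 21  (first piece 1, then r[4]=19)
One optimal plan: pieces 4 + 1 (1 cut) → $22 − $1 = $21.

21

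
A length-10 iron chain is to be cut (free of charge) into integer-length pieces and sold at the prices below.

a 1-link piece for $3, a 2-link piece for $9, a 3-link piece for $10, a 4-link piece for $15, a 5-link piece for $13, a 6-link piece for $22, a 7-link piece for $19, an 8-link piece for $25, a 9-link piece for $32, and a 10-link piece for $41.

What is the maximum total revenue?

45

Consider every possible first cut. R[k] is the best of p[i]+R[k−i] over all sellable i≤k.
R[1] = 3
R[2] = max(3+3, 9+0) = 9
R[3] = max(3+9, 9+3, 10+0) = 12
R[4] = max(3+12, 9+9, 10+3, 15+0) = 18
R[5] = max(3+18, 9+12, 10+9, 15+3, 13+0) = 21
R[6] = max(3+21, 9+18, 10+12, 15+9, 13+3, 22+0) = 27
R[7] = max(3+27, 9+21, 10+18, …, 22+3, 19+0) = 30
R[8] = max(3+30, 9+27, 10+21, …, 19+3, 25+0) = 36
R[9] = max(3+36, 9+30, 10+27, …, 25+3, 32+0) = 39
R[10] = max(3+39, 9+36, 10+30, …, 32+3, 41+0) = 45
One optimal cutting: 2 + 2 + 2 + 2 + 2 → $9 + $9 + $9 + $9 + $9 = $45.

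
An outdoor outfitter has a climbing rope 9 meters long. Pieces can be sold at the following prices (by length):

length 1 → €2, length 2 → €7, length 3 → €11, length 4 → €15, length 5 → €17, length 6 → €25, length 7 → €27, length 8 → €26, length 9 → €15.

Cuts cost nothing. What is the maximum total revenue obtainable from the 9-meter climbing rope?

Let best[k] be the best obtainable value from length k. For each k, try every first piece i and keep the best of price[i] + best[k−i].
best[1] = 2
best[2] = max(2+2, 7+0) = 7
best[3] = max(2+7, 7+2, 11+0) = 11
best[4] = max(2+11, 7+7, 11+2, 15+0) = 15
best[5] = max(2+15, 7+11, 11+7, 15+2, 17+0) = 18
best[6] = max(2+18, 7+15, 11+11, 15+7, 17+2, 25+0) = 25
best[7] = max(2+25, 7+18, 11+15, …, 25+2, 27+0) = 27
best[8] = max(2+27, 7+25, 11+18, …, 27+2, 26+0) = 32
best[9] = max(2+32, 7+27, 11+25, …, 26+2, 15+0) = 36
One optimal cutting: 6 + 3 → €25 + €11 = €36.

36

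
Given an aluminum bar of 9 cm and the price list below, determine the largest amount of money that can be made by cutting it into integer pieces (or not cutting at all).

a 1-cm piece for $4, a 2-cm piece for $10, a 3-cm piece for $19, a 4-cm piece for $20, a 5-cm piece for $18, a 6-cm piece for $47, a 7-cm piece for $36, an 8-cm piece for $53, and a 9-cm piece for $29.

66

Build v[k] bottom-up: v[k] = max over allowed piece i of (p[i] + v[k−i]).
v[1] = 4
v[2] = 10
v[3] = 19
v[4] = 23  (first piece 1, then v[3]=19)
v[5] = 29  (first piece 2, then v[3]=19)
v[6] = 47
v[7] = 51  (first piece 1, then v[6]=47)
v[8] = 57  (first piece 2, then v[6]=47)
v[9] = 66  (first piece 3, then v[6]=47)
One optimal cutting: 6 + 3 → $47 + $19 = $66.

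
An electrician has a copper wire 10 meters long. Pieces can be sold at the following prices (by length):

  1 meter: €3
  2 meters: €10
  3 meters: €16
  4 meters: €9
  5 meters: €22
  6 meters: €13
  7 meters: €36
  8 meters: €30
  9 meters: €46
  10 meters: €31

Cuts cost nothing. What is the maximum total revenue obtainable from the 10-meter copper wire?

Consider every possible first cut. r[k] is the best of p[i]+r[k−i] over all sellable i≤k.
r[1] = 3
r[2] = 10
r[3] = 16
r[4] = 20  (first piece 2, then r[2]=10)
r[5] = 26  (first piece 2, then r[3]=16)
r[6] = 32  (first piece 3, then r[3]=16)
r[7] = 36  (first piece 2, then r[5]=26)
r[8] = 42  (first piece 2, then r[6]=32)
r[9] = 48  (first piece 3, then r[6]=32)
r[10] = 52  (first piece 2, then r[8]=42)
One optimal cutting: 3 + 3 + 2 + 2 → €16 + €16 + €10 + €10 = €52.

52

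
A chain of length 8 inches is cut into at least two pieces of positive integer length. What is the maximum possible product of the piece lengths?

18

Define f[k] = max over 1≤i<k of i · max(k−i, f[k−i]); the inner max lets the remainder stay uncut if that's better.
Small cases: f[2]=1.
f[3] = 1*max(2,1) = 1*2 = 2
f[4] = 2*max(2,1) = 2*2 = 4
f[5] = 2*max(3,2) = 2*3 = 6
f[6] = 3*max(3,2) = 3*3 = 9
f[7] = 2*max(5,6) = 2*6 = 12
f[8] = 2*max(6,9) = 2*9 = 18
One optimal split: 3 + 3 + 2; product 3*3*2 = 18.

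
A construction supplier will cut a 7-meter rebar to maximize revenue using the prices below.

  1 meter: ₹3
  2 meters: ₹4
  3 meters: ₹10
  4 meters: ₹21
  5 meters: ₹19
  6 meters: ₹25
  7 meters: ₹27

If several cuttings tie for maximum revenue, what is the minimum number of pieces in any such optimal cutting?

2

Build r[k] bottom-up: r[k] = max over allowed piece i of (p[i] + r[k−i]).
r[1] = 3
r[2] = 6  (first piece 1, then r[1]=3)
r[3] = 10
r[4] = 21
r[5] = 24  (first piece 1, then r[4]=21)
r[6] = 27  (first piece 1, then r[5]=24)
r[7] = 31  (first piece 3, then r[4]=21)
Maximum revenue is ₹31.
Now minimize piece count subject to staying optimal: for each k, pieces[k] = 1 + min over i with p[i]+r[k−i]=r[k] of pieces[k−i].
pieces[4] = 1
pieces[5] = 2
pieces[6] = 3
pieces[7] = 2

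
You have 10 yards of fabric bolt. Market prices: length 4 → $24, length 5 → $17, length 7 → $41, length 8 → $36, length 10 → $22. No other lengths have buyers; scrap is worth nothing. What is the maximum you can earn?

Build r[k] bottom-up: r[k] = max over allowed piece i of (p[i] + r[k−i]).
r[1] = 0
r[2] = 0
r[3] = 0
r[4] = 24
r[5] = max(24+0, 17+0) = 24
r[6] = max(24+0, 17+0) = 24
r[7] = max(24+0, 17+0, 41+0) = 41
r[8] = max(24+24, 17+0, 41+0, 36+0) = 48
r[9] = max(24+24, 17+24, 41+0, 36+0) = 48
r[10] = max(24+24, 17+24, 41+0, 36+0, 22+0) = 48
One optimal cutting: pieces 4 + 4 with 2 yards of scrap → $48.

48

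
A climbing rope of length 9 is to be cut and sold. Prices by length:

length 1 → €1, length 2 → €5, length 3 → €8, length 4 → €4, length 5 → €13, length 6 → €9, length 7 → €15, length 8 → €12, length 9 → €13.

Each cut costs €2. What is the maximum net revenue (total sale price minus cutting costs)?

Let net[k] be the best obtainable value from length k. For each k, try every first piece i and keep the best of price[i] + net[k−i] minus the 2 cut fee when i<k.
net[1] = 1
net[2] = max(1+1-2, 5+0) = 5
net[3] = max(1+5-2, 5+1-2, 8+0) = 8
net[4] = max(1+8-2, 5+5-2, 8+1-2, 4+0) = 8
net[5] = max(1+8-2, 5+8-2, 8+5-2, 4+1-2, 13+0) = 13
net[6] = max(1+13-2, 5+8-2, 8+8-2, 4+5-2, 13+1-2, 9+0) = 14
net[7] = max(1+14-2, 5+13-2, 8+8-2, …, 9+1-2, 15+0) = 16
net[8] = max(1+16-2, 5+14-2, 8+13-2, …, 15+1-2, 12+0) = 19
net[9] = max(1+19-2, 5+16-2, 8+14-2, …, 12+1-2, 13+0) = 20
One optimal plan: pieces 3 + 3 + 3 (2 cuts) → €24 − €4 = €20.

20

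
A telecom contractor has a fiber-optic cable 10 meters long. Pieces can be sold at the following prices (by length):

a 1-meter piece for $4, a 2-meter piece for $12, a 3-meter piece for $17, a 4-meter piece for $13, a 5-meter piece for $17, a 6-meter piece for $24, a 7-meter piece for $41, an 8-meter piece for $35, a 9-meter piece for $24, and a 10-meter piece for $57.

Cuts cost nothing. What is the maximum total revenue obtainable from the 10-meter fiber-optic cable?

Let best[k] be the best obtainable value from length k. For each k, try every first piece i and keep the best of price[i] + best[k−i].
best[1] = 4
best[2] = 12
best[3] = 17
best[4] = 24  (first piece 2, then best[2]=12)
best[5] = 29  (first piece 2, then best[3]=17)
best[6] = 36  (first piece 2, then best[4]=24)
best[7] = 41  (first piece 2, then best[5]=29)
best[8] = 48  (first piece 2, then best[6]=36)
best[9] = 53  (first piece 2, then best[7]=41)
best[10] = 60  (first piece 2, then best[8]=48)
One optimal cutting: 2 + 2 + 2 + 2 + 2 → $12 + $12 + $12 + $12 + $12 = $60.

60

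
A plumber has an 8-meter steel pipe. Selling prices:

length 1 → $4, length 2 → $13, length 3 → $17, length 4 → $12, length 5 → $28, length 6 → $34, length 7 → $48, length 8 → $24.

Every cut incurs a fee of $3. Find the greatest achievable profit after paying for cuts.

Build v[k] bottom-up: v[k] = max over allowed piece i of (p[i] + v[k−i]) − 3 per cut.
v[1] = 4
v[2] = 13
v[3] = 17
v[4] = 23  (first piece 2, then v[2]=13)
v[5] = 28
v[6] = 34
v[7] = 48
v[8] = 49  (first piece 1, then v[7]=48)
One optimal plan: pieces 7 + 1 (1 cut) → $52 − $3 = $49.

49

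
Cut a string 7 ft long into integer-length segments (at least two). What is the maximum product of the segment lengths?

12

Let g[k] be the best product for length k (with at least one cut). For each first piece i, the rest contributes max(k−i, g[k−i]).
g[2] = 1·max(1,0) = 1·1 = 1
g[3] = max(1·2, 2·1) = 2
g[4] = max(1·3, 2·2, 3·1) = 4
g[5] = max(1·4, 2·3, 3·2, 4·1) = 6
g[6] = max(1·6, 2·4, 3·3, 4·2, 5·1) = 9
g[7] = max(1·9, 2·6, 3·4, 4·3, 5·2, 6·1) = 12
One optimal split: 3 + 2 + 2; product 3·2·2 = 12.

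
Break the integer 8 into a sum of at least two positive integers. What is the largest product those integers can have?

Fill g[k] for k=2..8: at each k try every first piece i and multiply by the better of (k−i) uncut or g[k−i].
g[2] = 1·max(1,0) = 1·1 = 1
g[3] = 1·max(2,1) = 1·2 = 2
g[4] = 2·max(2,1) = 2·2 = 4
g[5] = 2·max(3,2) = 2·3 = 6
g[6] = 3·max(3,2) = 3·3 = 9
g[7] = 2·max(5,6) = 2·6 = 12
g[8] = 2·max(6,9) = 2·9 = 18
One optimal split: 3 + 3 + 2; product 3·3·2 = 18.

18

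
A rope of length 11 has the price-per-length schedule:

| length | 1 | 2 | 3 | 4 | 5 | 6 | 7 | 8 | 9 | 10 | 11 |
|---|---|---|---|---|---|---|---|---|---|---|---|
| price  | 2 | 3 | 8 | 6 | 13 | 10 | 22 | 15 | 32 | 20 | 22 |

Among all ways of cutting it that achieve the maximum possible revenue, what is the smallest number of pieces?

Let r[k] be the best obtainable value from length k. For each k, try every first piece i and keep the best of price[i] + r[k−i].
r[1] = 2
r[2] = 4  (first piece 1, then r[1]=2)
r[3] = 8
r[4] = 10  (first piece 1, then r[3]=8)
r[5] = 13
r[6] = 16  (first piece 3, then r[3]=8)
r[7] = 22
r[8] = 24  (first piece 1, then r[7]=22)
r[9] = 32
r[10] = 34  (first piece 1, then r[9]=32)
r[11] = 36  (first piece 1, then r[10]=34)
Maximum revenue is 36.
Now minimize piece count subject to staying optimal: for each k, pieces[k] = 1 + min over i with p[i]+r[k−i]=r[k] of pieces[k−i].
pieces[8] = 2
pieces[9] = 1
pieces[10] = 2
pieces[11] = 3

3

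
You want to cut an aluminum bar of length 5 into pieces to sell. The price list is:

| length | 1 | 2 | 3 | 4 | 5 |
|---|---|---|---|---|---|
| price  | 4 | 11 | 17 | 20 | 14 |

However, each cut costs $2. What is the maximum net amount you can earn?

26

Let v[k] be the best obtainable value from length k. For each k, try every first piece i and keep the best of price[i] + v[k−i] minus the 2 cut fee when i<k.
v[1] = 4
v[2] = max(4+4-2, 11+0) = 11
v[3] = max(4+11-2, 11+4-2, 17+0) = 17
v[4] = max(4+17-2, 11+11-2, 17+4-2, 20+0) = 20
v[5] = max(4+20-2, 11+17-2, 17+11-2, 20+4-2, 14+0) = 26
One optimal plan: pieces 3 + 2 (1 cut) → $28 − $2 = $26.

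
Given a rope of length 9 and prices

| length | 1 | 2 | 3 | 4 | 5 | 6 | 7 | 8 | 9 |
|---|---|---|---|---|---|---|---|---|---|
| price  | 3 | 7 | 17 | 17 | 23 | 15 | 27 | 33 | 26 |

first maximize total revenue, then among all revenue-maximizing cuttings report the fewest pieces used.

3

Let r[k] be the best obtainable value from length k. For each k, try every first piece i and keep the best of price[i] + r[k−i].
r[1] = 3
r[2] = max(3+3, 7+0) = 7
r[3] = max(3+7, 7+3, 17+0) = 17
r[4] = max(3+17, 7+7, 17+3, 17+0) = 20
r[5] = max(3+20, 7+17, 17+7, 17+3, 23+0) = 24
r[6] = max(3+24, 7+20, 17+17, 17+7, 23+3, 15+0) = 34
r[7] = max(3+34, 7+24, 17+20, …, 15+3, 27+0) = 37
r[8] = max(3+37, 7+34, 17+24, …, 27+3, 33+0) = 41
r[9] = max(3+41, 7+37, 17+34, …, 33+3, 26+0) = 51
Maximum revenue is 51.
Now minimize piece count subject to staying optimal: for each k, pieces[k] = 1 + min over i with p[i]+r[k−i]=r[k] of pieces[k−i].
pieces[6] = 2
pieces[7] = 3
pieces[8] = 3
pieces[9] = 3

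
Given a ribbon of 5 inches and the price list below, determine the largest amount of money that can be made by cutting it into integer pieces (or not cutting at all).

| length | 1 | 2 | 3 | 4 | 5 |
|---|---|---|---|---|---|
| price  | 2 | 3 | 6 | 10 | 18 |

Consider every possible first cut. r[k] is the best of p[i]+r[k−i] over all sellable i≤k.
r[1] = 2
r[2] = max(2+2, 3+0) = 4
r[3] = max(2+4, 3+2, 6+0) = 6
r[4] = max(2+6, 3+4, 6+2, 10+0) = 10
r[5] = max(2+10, 3+6, 6+4, 10+2, 18+0) = 18
Best is to sell the whole 5-inch piece uncut for ¢18.

18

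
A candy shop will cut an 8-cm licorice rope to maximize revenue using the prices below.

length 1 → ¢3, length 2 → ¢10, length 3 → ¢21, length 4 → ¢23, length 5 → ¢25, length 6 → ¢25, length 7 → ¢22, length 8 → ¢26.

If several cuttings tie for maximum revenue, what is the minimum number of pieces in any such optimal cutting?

Build r[k] bottom-up: r[k] = max over allowed piece i of (p[i] + r[k−i]).
r[1] = 3
r[2] = 10
r[3] = 21
r[4] = 24  (first piece 1, then r[3]=21)
r[5] = 31  (first piece 2, then r[3]=21)
r[6] = 42  (first piece 3, then r[3]=21)
r[7] = 45  (first piece 1, then r[6]=42)
r[8] = 52  (first piece 2, then r[6]=42)
Maximum revenue is ¢52.
Now minimize piece count subject to staying optimal: for each k, pieces[k] = 1 + min over i with p[i]+r[k−i]=r[k] of pieces[k−i].
pieces[5] = 2
pieces[6] = 2
pieces[7] = 3
pieces[8] = 3

3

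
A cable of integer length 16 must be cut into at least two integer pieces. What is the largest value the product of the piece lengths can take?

Define P[k] = max over 1≤i<k of i · max(k−i, P[k−i]); the inner max lets the remainder stay uncut if that's better.
P[2] = 1*max(1,0) = 1*1 = 1
P[3] = 1*max(2,1) = 1*2 = 2
P[4] = 2*max(2,1) = 2*2 = 4
P[5] = 2*max(3,2) = 2*3 = 6
P[6] = 3*max(3,2) = 3*3 = 9
P[7] = 2*max(5,6) = 2*6 = 12
P[8] = 2*max(6,9) = 2*9 = 18
P[9] = 3*max(6,9) = 3*9 = 27
P[10] = 2*max(8,18) = 2*18 = 36
P[11] = 2*max(9,27) = 2*27 = 54
P[12] = 3*max(9,27) = 3*27 = 81
P[13] = 2*max(11,54) = 2*54 = 108
P[14] = 2*max(12,81) = 2*81 = 162
P[15] = 3*max(12,81) = 3*81 = 243
P[16] = 2*max(14,162) = 2*162 = 324
One optimal split: 3 + 3 + 3 + 3 + 2 + 2; product 3*3*3*3*2*2 = 324.

324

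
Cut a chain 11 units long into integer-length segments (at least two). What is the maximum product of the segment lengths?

54

Define g[k] = max over 1≤i<k of i · max(k−i, g[k−i]); the inner max lets the remainder stay uncut if that's better.
g[2] = 1*max(1,0) = 1*1 = 1
g[3] = max(1*2, 2*1) = 2
g[4] = max(1*3, 2*2, 3*1) = 4
g[5] = max(1*4, 2*3, 3*2, 4*1) = 6
g[6] = max(1*6, 2*4, 3*3, 4*2, 5*1) = 9
g[7] = max(1*9, 2*6, 3*4, 4*3, 5*2, 6*1) = 12
g[8] = max(1*12, 2*9, 3*6, …, 6*2, 7*1) = 18
g[9] = max(1*18, 2*12, 3*9, …, 7*2, 8*1) = 27
g[10] = max(1*27, 2*18, 3*12, …, 8*2, 9*1) = 36
g[11] = max(1*36, 2*27, 3*18, …, 9*2, 10*1) = 54
One optimal split: 3 + 3 + 3 + 2; product 3*3*3*2 = 54.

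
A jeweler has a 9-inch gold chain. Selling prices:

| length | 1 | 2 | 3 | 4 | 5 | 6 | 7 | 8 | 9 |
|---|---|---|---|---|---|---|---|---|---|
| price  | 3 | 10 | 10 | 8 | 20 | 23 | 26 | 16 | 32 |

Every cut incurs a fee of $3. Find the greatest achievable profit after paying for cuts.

34

Build r[k] bottom-up: r[k] = max over allowed piece i of (p[i] + r[k−i]) − 3 per cut.
r[1] = 3
r[2] = 10
r[3] = 10  (first piece 1, then r[2]=10)
r[4] = 17  (first piece 2, then r[2]=10)
r[5] = 20
r[6] = 24  (first piece 2, then r[4]=17)
r[7] = 27  (first piece 2, then r[5]=20)
r[8] = 31  (first piece 2, then r[6]=24)
r[9] = 34  (first piece 2, then r[7]=27)
One optimal plan: pieces 5 + 2 + 2 (2 cuts) → $40 − $6 = $34.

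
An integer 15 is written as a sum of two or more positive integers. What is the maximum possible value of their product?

Let m[k] be the best product for length k (with at least one cut). For each first piece i, the rest contributes max(k−i, m[k−i]).
m[2] = 1*max(1,0) = 1*1 = 1
m[3] = max(1*2, 2*1) = 2
m[4] = max(1*3, 2*2, 3*1) = 4
m[5] = max(1*4, 2*3, 3*2, 4*1) = 6
m[6] = max(1*6, 2*4, 3*3, 4*2, 5*1) = 9
m[7] = max(1*9, 2*6, 3*4, 4*3, 5*2, 6*1) = 12
m[8] = max(1*12, 2*9, 3*6, …, 6*2, 7*1) = 18
m[9] = max(1*18, 2*12, 3*9, …, 7*2, 8*1) = 27
m[10] = max(1*27, 2*18, 3*12, …, 8*2, 9*1) = 36
m[11] = max(1*36, 2*27, 3*18, …, 9*2, 10*1) = 54
m[12] = max(1*54, 2*36, 3*27, …, 10*2, 11*1) = 81
m[13] = max(1*81, 2*54, 3*36, …, 11*2, 12*1) = 108
m[14] = max(1*108, 2*81, 3*54, …, 12*2, 13*1) = 162
m[15] = max(1*162, 2*108, 3*81, …, 13*2, 14*1) = 243
One optimal split: 3 + 3 + 3 + 3 + 3; product 3*3*3*3*3 = 243.

243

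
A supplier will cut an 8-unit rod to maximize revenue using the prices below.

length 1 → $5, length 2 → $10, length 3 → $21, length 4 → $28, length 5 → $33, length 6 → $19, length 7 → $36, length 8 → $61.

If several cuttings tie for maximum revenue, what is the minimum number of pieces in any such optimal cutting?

Consider every possible first cut. r[k] is the best of p[i]+r[k−i] over all sellable i≤k.
r[1] = 5
r[2] = 10  (first piece 1, then r[1]=5)
r[3] = 21
r[4] = 28
r[5] = 33  (first piece 1, then r[4]=28)
r[6] = 42  (first piece 3, then r[3]=21)
r[7] = 49  (first piece 3, then r[4]=28)
r[8] = 61
Maximum revenue is $61.
Now minimize piece count subject to staying optimal: for each k, pieces[k] = 1 + min over i with p[i]+r[k−i]=r[k] of pieces[k−i].
pieces[5] = 1
pieces[6] = 2
pieces[7] = 2
pieces[8] = 1

1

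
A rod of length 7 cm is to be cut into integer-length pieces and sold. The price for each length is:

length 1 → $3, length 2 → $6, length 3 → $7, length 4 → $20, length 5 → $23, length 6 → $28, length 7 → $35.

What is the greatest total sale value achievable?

35

Build r[k] bottom-up: r[k] = max over allowed piece i of (p[i] + r[k−i]).
r[1] = 3
r[2] = max(3+3, 6+0) = 6
r[3] = max(3+6, 6+3, 7+0) = 9
r[4] = max(3+9, 6+6, 7+3, 20+0) = 20
r[5] = max(3+20, 6+9, 7+6, 20+3, 23+0) = 23
r[6] = max(3+23, 6+20, 7+9, 20+6, 23+3, 28+0) = 28
r[7] = max(3+28, 6+23, 7+20, …, 28+3, 35+0) = 35
Best is to sell the whole 7-cm piece uncut for $35.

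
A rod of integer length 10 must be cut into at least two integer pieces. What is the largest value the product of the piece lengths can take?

Fill m[k] for k=2..10: at each k try every first piece i and multiply by the better of (k−i) uncut or m[k−i].
m[2] = 1·max(1,0) = 1·1 = 1
m[3] = 1·max(2,1) = 1·2 = 2
m[4] = 2·max(2,1) = 2·2 = 4
m[5] = 2·max(3,2) = 2·3 = 6
m[6] = 3·max(3,2) = 3·3 = 9
m[7] = 2·max(5,6) = 2·6 = 12
m[8] = 2·max(6,9) = 2·9 = 18
m[9] = 3·max(6,9) = 3·9 = 27
m[10] = 2·max(8,18) = 2·18 = 36
One optimal split: 3 + 3 + 2 + 2; product 3·3·2·2 = 36.

36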